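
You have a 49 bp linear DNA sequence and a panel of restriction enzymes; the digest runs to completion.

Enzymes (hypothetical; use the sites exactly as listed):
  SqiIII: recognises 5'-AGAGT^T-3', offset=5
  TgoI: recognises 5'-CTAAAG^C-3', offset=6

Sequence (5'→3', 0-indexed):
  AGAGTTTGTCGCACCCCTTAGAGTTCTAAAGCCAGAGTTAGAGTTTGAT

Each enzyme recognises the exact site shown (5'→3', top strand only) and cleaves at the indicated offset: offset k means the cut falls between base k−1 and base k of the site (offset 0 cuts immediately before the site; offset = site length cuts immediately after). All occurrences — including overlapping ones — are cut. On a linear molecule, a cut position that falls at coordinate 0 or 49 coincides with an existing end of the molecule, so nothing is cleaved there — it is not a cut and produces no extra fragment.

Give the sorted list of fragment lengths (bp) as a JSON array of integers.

[5,5,6,7,7,19]

Per-enzyme occurrences:
  SqiIII AGAGTT/5: at [0, 19, 33, 39] ⇒ [5, 24, 38, 44]
  TgoI CTAAAGC/6: at [25] ⇒ [31]

All cut coordinates (distinct, sorted): [5, 24, 31, 38, 44]

Fragments:
  [0,5): 5 bp
  [5,24): 19 bp
  [24,31): 7 bp
  [31,38): 7 bp
  [38,44): 6 bp
  [44,49): 5 bp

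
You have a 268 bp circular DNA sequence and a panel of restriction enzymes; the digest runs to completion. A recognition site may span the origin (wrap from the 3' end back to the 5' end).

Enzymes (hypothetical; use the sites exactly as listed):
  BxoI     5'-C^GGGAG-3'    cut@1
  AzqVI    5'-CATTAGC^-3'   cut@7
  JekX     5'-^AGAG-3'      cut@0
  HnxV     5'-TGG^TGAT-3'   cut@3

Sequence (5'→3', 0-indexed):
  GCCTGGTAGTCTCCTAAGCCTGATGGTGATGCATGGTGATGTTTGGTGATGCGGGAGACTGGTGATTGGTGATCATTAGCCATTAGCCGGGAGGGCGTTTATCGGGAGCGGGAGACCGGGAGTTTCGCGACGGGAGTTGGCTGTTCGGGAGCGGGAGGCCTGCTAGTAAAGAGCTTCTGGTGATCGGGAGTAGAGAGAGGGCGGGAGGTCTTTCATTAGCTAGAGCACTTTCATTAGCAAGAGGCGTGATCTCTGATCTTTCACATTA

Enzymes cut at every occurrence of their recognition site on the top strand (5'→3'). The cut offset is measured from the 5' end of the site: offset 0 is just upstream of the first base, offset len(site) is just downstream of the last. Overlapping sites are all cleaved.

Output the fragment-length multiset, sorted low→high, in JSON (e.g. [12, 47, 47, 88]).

[1,1,1,2,2,5,6,6,6,6,7,7,7,8,10,10,10,11,11,14,15,15,17,17,18,24,31]

Site scan:
  BxoI CGGGAG/1: at [51, 87, 102, 108, 116, 130, 145, 151, 184, 201] ⇒ [52, 88, 103, 109, 117, 131, 146, 152, 185, 202]
  AzqVI CATTAGC/7: at [73, 80, 213, 231, 263] ⇒ [2, 80, 87, 220, 238]
  JekX AGAG/0: at [169, 191, 193, 195, 221, 239] ⇒ [169, 191, 193, 195, 221, 239]
  HnxV TGGTGAT/3: at [23, 33, 43, 59, 66, 177] ⇒ [26, 36, 46, 62, 69, 180]

All cut coordinates (distinct, sorted): [2, 26, 36, 46, 52, 62, 69, 80, 87, 88, 103, 109, 117, 131, 146, 152, 169, 180, 185, 191, 193, 195, 202, 220, 221, 238, 239]

Fragment lengths:
  2→26: 24 bp
  26→36: 10 bp
  36→46: 10 bp
  46→52: 6 bp
  52→62: 10 bp
  62→69: 7 bp
  69→80: 11 bp
  80→87: 7 bp
  87→88: 1 bp
  88→103: 15 bp
  103→109: 6 bp
  109→117: 8 bp
  117→131: 14 bp
  131→146: 15 bp
  146→152: 6 bp
  152→169: 17 bp
  169→180: 11 bp
  180→185: 5 bp
  185→191: 6 bp
  191→193: 2 bp
  193→195: 2 bp
  195→202: 7 bp
  202→220: 18 bp
  220→221: 1 bp
  221→238: 17 bp
  238→239: 1 bp
  239→2 (wrap): 268-239+2 = 31 bp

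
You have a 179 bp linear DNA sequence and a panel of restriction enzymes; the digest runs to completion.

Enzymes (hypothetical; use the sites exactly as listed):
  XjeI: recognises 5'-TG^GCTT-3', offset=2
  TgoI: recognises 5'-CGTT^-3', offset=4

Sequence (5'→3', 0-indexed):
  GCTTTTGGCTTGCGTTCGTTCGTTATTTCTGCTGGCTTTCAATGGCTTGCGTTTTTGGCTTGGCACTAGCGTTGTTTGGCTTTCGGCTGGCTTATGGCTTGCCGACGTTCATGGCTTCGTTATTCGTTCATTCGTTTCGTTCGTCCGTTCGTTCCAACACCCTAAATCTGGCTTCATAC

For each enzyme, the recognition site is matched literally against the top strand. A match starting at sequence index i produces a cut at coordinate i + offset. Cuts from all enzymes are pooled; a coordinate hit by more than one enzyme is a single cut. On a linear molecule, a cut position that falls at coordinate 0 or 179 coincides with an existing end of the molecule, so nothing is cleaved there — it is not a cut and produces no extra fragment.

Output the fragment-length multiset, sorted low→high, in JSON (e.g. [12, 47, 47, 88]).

Site scan:
  XjeI TGGCTT/2: at [5, 32, 42, 55, 76, 87, 94, 111, 168] ⇒ [7, 34, 44, 57, 78, 89, 96, 113, 170]
  TgoI CGTT/4: at [12, 16, 20, 49, 69, 105, 117, 124, 132, 137, 145, 149] ⇒ [16, 20, 24, 53, 73, 109, 121, 128, 136, 141, 149, 153]

All cut coordinates (distinct, sorted): [7, 16, 20, 24, 34, 44, 53, 57, 73, 78, 89, 96, 109, 113, 121, 128, 136, 141, 149, 153, 170]

Fragments:
  [0,7): 7 bp
  [7,16): 9 bp
  [16,20): 4 bp
  [20,24): 4 bp
  [24,34): 10 bp
  [34,44): 10 bp
  [44,53): 9 bp
  [53,57): 4 bp
  [57,73): 16 bp
  [73,78): 5 bp
  [78,89): 11 bp
  [89,96): 7 bp
  [96,109): 13 bp
  [109,113): 4 bp
  [113,121): 8 bp
  [121,128): 7 bp
  [128,136): 8 bp
  [136,141): 5 bp
  [141,149): 8 bp
  [149,153): 4 bp
  [153,170): 17 bp
  [170,179): 9 bp

[4,4,4,4,4,5,5,7,7,7,8,8,8,9,9,9,10,10,11,13,16,17]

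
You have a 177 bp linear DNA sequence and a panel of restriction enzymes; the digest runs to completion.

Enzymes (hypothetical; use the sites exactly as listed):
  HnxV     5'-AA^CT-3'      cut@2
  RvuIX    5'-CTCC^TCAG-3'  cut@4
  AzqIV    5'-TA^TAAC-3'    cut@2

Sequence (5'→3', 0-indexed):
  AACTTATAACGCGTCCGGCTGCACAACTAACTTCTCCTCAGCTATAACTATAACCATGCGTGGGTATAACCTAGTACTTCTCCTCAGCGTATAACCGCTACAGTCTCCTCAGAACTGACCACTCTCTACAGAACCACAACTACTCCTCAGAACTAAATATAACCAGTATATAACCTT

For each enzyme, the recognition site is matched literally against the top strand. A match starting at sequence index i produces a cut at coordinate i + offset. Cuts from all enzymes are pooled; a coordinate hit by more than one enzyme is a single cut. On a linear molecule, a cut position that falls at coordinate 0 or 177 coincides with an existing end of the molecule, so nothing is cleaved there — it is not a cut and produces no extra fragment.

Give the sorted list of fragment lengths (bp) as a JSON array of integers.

[2,3,3,4,4,6,6,7,7,7,7,7,8,11,16,17,17,20,25]

Per-enzyme occurrences:
  HnxV AACT/2: at [0, 24, 28, 45, 112, 137, 150] ⇒ [2, 26, 30, 47, 114, 139, 152]
  RvuIX CTCCTCAG/4: at [33, 79, 104, 142] ⇒ [37, 83, 108, 146]
  AzqIV TATAAC/2: at [4, 42, 48, 64, 89, 157, 168] ⇒ [6, 44, 50, 66, 91, 159, 170]

Pooled cuts: [2, 6, 26, 30, 37, 44, 47, 50, 66, 83, 91, 108, 114, 139, 146, 152, 159, 170]

Fragments:
  [0,2): 2 bp
  [2,6): 4 bp
  [6,26): 20 bp
  [26,30): 4 bp
  [30,37): 7 bp
  [37,44): 7 bp
  [44,47): 3 bp
  [47,50): 3 bp
  [50,66): 16 bp
  [66,83): 17 bp
  [83,91): 8 bp
  [91,108): 17 bp
  [108,114): 6 bp
  [114,139): 25 bp
  [139,146): 7 bp
  [146,152): 6 bp
  [152,159): 7 bp
  [159,170): 11 bp
  [170,177): 7 bp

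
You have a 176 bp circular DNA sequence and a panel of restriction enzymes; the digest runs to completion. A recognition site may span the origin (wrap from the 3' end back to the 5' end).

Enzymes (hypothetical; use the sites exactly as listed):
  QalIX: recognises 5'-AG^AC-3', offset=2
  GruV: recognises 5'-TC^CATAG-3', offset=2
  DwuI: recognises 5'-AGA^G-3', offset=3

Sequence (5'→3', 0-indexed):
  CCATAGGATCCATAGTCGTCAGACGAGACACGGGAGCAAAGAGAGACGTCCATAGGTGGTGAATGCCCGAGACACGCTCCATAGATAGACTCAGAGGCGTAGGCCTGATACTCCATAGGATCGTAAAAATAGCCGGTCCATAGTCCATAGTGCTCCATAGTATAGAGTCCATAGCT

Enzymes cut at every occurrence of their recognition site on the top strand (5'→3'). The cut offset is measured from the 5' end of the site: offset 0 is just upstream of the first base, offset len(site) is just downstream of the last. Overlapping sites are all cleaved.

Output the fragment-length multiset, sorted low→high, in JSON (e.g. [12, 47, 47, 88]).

Scan for sites:
  QalIX (AGAC, off=2): starts [20, 25, 43, 69, 86] → cuts [22, 27, 45, 71, 88]
  GruV (TCCATAG, off=2): starts [8, 48, 77, 111, 136, 143, 153, 167, 175] → cuts [1, 10, 50, 79, 113, 138, 145, 155, 169]
  DwuI (AGAG, off=3): starts [39, 41, 92, 163] → cuts [42, 44, 95, 166]

All cut coordinates (distinct, sorted): [1, 10, 22, 27, 42, 44, 45, 50, 71, 79, 88, 95, 113, 138, 145, 155, 166, 169]

Fragments:
  1→10: 9 bp
  10→22: 12 bp
  22→27: 5 bp
  27→42: 15 bp
  42→44: 2 bp
  44→45: 1 bp
  45→50: 5 bp
  50→71: 21 bp
  71→79: 8 bp
  79→88: 9 bp
  88→95: 7 bp
  95→113: 18 bp
  113→138: 25 bp
  138→145: 7 bp
  145→155: 10 bp
  155→166: 11 bp
  166→169: 3 bp
  169→1 (wrap): 176-169+1 = 8 bp

[1,2,3,5,5,7,7,8,8,9,9,10,11,12,15,18,21,25]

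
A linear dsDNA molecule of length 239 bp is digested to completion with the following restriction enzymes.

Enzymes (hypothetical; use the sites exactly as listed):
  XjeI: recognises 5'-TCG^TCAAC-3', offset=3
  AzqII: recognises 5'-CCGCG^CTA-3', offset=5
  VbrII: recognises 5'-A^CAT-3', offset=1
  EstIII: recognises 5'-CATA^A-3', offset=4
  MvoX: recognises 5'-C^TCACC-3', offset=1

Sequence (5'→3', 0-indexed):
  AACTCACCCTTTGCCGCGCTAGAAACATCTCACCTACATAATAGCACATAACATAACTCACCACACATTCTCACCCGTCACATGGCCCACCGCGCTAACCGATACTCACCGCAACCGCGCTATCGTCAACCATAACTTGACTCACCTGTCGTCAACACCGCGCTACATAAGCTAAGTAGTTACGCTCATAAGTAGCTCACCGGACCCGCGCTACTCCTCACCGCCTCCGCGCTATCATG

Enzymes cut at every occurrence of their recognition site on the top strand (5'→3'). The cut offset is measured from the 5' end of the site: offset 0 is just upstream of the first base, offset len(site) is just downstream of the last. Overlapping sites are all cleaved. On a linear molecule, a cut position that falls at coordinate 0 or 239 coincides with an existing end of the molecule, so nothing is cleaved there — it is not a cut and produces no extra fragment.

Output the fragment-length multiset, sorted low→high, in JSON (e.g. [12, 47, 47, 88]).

[1,2,3,3,4,4,4,4,4,5,6,6,6,7,7,7,7,8,8,9,10,10,11,11,14,14,14,14,15,21]

Site scan:
  XjeI (TCGTCAAC, off=3): starts [122, 148] → cuts [125, 151]
  AzqII (CCGCGCTA, off=5): starts [13, 89, 114, 157, 205, 226] → cuts [18, 94, 119, 162, 210, 231]
  VbrII (ACAT, off=1): starts [24, 35, 45, 50, 64, 79, 164] → cuts [25, 36, 46, 51, 65, 80, 165]
  EstIII (CATAA, off=4): starts [36, 46, 51, 130, 165, 186] → cuts [40, 50, 55, 134, 169, 190]
  MvoX (CTCACC, off=1): starts [2, 28, 56, 69, 104, 140, 195, 216] → cuts [3, 29, 57, 70, 105, 141, 196, 217]

All cut coordinates (distinct, sorted): [3, 18, 25, 29, 36, 40, 46, 50, 51, 55, 57, 65, 70, 80, 94, 105, 119, 125, 134, 141, 151, 162, 165, 169, 190, 196, 210, 217, 231]

Fragment lengths:
  [0,3): 3 bp
  [3,18): 15 bp
  [18,25): 7 bp
  [25,29): 4 bp
  [29,36): 7 bp
  [36,40): 4 bp
  [40,46): 6 bp
  [46,50): 4 bp
  [50,51): 1 bp
  [51,55): 4 bp
  [55,57): 2 bp
  [57,65): 8 bp
  [65,70): 5 bp
  [70,80): 10 bp
  [80,94): 14 bp
  [94,105): 11 bp
  [105,119): 14 bp
  [119,125): 6 bp
  [125,134): 9 bp
  [134,141): 7 bp
  [141,151): 10 bp
  [151,162): 11 bp
  [162,165): 3 bp
  [165,169): 4 bp
  [169,190): 21 bp
  [190,196): 6 bp
  [196,210): 14 bp
  [210,217): 7 bp
  [217,231): 14 bp
  [231,239): 8 bp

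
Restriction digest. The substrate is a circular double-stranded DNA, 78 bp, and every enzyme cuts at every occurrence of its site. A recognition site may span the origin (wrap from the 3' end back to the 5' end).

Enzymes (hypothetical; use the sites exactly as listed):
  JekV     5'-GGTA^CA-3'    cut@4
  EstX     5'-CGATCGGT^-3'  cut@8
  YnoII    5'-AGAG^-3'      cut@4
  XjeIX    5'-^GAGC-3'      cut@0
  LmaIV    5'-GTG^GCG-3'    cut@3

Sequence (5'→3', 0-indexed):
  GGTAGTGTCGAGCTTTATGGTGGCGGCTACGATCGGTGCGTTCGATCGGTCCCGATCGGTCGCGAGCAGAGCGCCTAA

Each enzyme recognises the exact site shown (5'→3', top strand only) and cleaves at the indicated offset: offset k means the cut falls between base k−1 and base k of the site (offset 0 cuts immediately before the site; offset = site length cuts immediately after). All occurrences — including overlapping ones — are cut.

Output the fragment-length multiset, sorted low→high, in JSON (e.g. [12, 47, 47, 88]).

Per-enzyme occurrences:
  JekV (GGTACA, off=4): no sites
  EstX CGATCGGT/8: at [29, 42, 52] ⇒ [37, 50, 60]
  YnoII AGAG/4: at [67] ⇒ [71]
  XjeIX GAGC/0: at [9, 63, 68] ⇒ [9, 63, 68]
  LmaIV GTGGCG/3: at [19] ⇒ [22]

All cut coordinates (distinct, sorted): [9, 22, 37, 50, 60, 63, 68, 71]

Fragments:
  9→22: 13 bp
  22→37: 15 bp
  37→50: 13 bp
  50→60: 10 bp
  60→63: 3 bp
  63→68: 5 bp
  68→71: 3 bp
  71→9 (wrap): 78-71+9 = 16 bp

[3,3,5,10,13,13,15,16]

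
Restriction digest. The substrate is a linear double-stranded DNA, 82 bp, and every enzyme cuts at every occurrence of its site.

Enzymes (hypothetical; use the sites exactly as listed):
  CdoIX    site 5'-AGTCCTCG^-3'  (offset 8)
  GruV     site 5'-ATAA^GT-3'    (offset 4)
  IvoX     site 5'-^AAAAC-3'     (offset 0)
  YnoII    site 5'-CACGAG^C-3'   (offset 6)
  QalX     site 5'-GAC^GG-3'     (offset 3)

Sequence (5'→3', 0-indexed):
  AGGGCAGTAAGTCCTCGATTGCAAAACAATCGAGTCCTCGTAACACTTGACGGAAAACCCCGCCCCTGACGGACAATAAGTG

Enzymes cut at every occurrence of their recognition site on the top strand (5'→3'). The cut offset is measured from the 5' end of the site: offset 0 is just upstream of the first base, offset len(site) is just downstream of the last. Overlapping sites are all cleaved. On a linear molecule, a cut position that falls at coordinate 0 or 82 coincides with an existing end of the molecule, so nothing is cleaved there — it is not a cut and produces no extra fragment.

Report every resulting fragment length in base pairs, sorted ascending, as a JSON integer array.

[2,3,5,9,11,17,17,18]

Per-enzyme occurrences:
  CdoIX AGTCCTCG/8: at [9, 32] ⇒ [17, 40]
  GruV ATAAGT/4: at [75] ⇒ [79]
  IvoX AAAAC/0: at [22, 53] ⇒ [22, 53]
  YnoII (CACGAGC, off=6): no sites
  QalX GACGG/3: at [48, 67] ⇒ [51, 70]

All cut coordinates (distinct, sorted): [17, 22, 40, 51, 53, 70, 79]

Fragments:
  [0,17): 17 bp
  [17,22): 5 bp
  [22,40): 18 bp
  [40,51): 11 bp
  [51,53): 2 bp
  [53,70): 17 bp
  [70,79): 9 bp
  [79,82): 3 bp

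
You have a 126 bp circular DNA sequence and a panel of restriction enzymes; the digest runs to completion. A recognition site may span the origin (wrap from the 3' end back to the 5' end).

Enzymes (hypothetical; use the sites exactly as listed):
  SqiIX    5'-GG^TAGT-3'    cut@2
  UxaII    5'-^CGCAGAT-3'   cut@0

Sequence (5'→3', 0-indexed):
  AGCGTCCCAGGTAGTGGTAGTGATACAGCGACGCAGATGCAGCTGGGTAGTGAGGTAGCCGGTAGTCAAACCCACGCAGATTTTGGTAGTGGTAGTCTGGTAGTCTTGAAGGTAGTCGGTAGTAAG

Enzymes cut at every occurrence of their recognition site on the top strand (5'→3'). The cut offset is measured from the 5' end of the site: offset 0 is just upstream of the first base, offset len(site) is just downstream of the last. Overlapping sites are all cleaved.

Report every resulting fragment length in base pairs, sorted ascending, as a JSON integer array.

Site scan:
  SqiIX (GGTAGT, off=2): starts [9, 15, 45, 60, 84, 90, 98, 110, 117] → cuts [11, 17, 47, 62, 86, 92, 100, 112, 119]
  UxaII (CGCAGAT, off=0): starts [31, 74] → cuts [31, 74]

Pooled cuts: [11, 17, 31, 47, 62, 74, 86, 92, 100, 112, 119]

Fragments:
  11→17: 6 bp
  17→31: 14 bp
  31→47: 16 bp
  47→62: 15 bp
  62→74: 12 bp
  74→86: 12 bp
  86→92: 6 bp
  92→100: 8 bp
  100→112: 12 bp
  112→119: 7 bp
  119→11 (wrap): 126-119+11 = 18 bp

[6,6,7,8,12,12,12,14,15,16,18]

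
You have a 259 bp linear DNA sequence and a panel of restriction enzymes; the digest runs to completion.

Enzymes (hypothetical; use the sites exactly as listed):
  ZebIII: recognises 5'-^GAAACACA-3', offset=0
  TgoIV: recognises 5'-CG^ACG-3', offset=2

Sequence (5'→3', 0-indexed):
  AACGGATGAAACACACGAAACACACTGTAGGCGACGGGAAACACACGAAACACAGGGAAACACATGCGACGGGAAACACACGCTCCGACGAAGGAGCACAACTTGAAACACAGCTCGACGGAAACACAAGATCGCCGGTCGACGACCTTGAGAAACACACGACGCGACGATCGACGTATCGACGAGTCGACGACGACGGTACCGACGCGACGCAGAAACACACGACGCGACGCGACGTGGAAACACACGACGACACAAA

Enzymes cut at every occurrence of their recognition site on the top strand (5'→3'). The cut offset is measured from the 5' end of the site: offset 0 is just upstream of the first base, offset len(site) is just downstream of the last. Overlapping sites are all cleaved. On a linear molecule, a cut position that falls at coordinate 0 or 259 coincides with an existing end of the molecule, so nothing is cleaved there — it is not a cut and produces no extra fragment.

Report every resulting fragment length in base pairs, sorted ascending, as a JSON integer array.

[3,3,3,4,4,5,5,5,5,5,5,7,7,8,8,9,9,9,10,10,10,10,10,10,12,13,15,17,17,21]

Per-enzyme occurrences:
  ZebIII GAAACACA/0: at [7, 16, 37, 46, 56, 72, 104, 120, 151, 214, 239] ⇒ [7, 16, 37, 46, 56, 72, 104, 120, 151, 214, 239]
  TgoIV CGACG/2: at [31, 66, 85, 115, 139, 159, 164, 171, 179, 187, 190, 193, 202, 207, 222, 227, 232, 247] ⇒ [33, 68, 87, 117, 141, 161, 166, 173, 181, 189, 192, 195, 204, 209, 224, 229, 234, 249]

All cut coordinates (distinct, sorted): [7, 16, 33, 37, 46, 56, 68, 72, 87, 104, 117, 120, 141, 151, 161, 166, 173, 181, 189, 192, 195, 204, 209, 214, 224, 229, 234, 239, 249]

Fragments:
  [0,7): 7 bp
  [7,16): 9 bp
  [16,33): 17 bp
  [33,37): 4 bp
  [37,46): 9 bp
  [46,56): 10 bp
  [56,68): 12 bp
  [68,72): 4 bp
  [72,87): 15 bp
  [87,104): 17 bp
  [104,117): 13 bp
  [117,120): 3 bp
  [120,141): 21 bp
  [141,151): 10 bp
  [151,161): 10 bp
  [161,166): 5 bp
  [166,173): 7 bp
  [173,181): 8 bp
  [181,189): 8 bp
  [189,192): 3 bp
  [192,195): 3 bp
  [195,204): 9 bp
  [204,209): 5 bp
  [209,214): 5 bp
  [214,224): 10 bp
  [224,229): 5 bp
  [229,234): 5 bp
  [234,239): 5 bp
  [239,249): 10 bp
  [249,259): 10 bp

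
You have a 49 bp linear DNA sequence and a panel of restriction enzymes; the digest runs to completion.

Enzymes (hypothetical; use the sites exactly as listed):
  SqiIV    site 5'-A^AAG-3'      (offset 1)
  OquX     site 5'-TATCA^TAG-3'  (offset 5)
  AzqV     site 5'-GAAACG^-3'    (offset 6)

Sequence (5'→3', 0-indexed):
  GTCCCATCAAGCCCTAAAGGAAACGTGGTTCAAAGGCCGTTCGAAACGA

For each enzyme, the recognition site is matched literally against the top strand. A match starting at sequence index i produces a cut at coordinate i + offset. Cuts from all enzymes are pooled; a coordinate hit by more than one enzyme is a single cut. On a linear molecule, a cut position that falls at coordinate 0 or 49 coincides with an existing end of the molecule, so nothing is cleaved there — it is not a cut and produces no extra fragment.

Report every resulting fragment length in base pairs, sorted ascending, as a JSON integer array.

[1,7,9,16,16]

Per-enzyme occurrences:
  SqiIV (AAAG, off=1): starts [15, 31] → cuts [16, 32]
  OquX (TATCATAG, off=5): no sites
  AzqV (GAAACG, off=6): starts [19, 42] → cuts [25, 48]

Pooled cuts: [16, 25, 32, 48]

Fragment lengths:
  [0,16): 16 bp
  [16,25): 9 bp
  [25,32): 7 bp
  [32,48): 16 bp
  [48,49): 1 bp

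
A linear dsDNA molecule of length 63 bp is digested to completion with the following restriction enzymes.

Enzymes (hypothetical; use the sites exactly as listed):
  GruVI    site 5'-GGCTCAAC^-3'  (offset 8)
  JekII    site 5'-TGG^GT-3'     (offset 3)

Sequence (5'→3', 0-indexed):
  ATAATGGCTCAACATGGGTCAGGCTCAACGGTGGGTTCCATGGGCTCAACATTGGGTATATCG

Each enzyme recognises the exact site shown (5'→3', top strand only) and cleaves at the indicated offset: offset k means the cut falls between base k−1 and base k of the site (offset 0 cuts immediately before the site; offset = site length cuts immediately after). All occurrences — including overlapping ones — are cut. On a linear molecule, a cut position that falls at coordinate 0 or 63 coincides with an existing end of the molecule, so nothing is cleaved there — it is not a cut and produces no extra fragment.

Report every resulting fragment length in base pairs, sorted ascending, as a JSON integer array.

[4,5,5,8,12,13,16]

Scan for sites:
  GruVI GGCTCAAC/8: at [5, 21, 42] ⇒ [13, 29, 50]
  JekII TGGGT/3: at [14, 31, 52] ⇒ [17, 34, 55]

Pooled cuts: [13, 17, 29, 34, 50, 55]

Fragment lengths:
  [0,13): 13 bp
  [13,17): 4 bp
  [17,29): 12 bp
  [29,34): 5 bp
  [34,50): 16 bp
  [50,55): 5 bp
  [55,63): 8 bp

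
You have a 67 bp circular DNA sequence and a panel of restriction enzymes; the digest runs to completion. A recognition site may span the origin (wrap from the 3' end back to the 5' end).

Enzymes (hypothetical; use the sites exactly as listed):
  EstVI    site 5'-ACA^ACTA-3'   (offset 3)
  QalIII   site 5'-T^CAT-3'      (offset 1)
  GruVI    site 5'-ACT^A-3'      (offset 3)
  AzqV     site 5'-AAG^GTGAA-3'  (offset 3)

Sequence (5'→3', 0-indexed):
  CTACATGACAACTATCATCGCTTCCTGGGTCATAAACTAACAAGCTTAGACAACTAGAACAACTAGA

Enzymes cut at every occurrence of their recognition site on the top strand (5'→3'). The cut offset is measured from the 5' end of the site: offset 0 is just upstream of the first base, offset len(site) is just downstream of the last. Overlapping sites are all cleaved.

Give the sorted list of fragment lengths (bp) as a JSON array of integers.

Per-enzyme occurrences:
  EstVI (ACAACTA, off=3): starts [7, 49, 58] → cuts [10, 52, 61]
  QalIII (TCAT, off=1): starts [14, 29] → cuts [15, 30]
  GruVI (ACTA, off=3): starts [10, 35, 52, 61, 66] → cuts [2, 13, 38, 55, 64]
  AzqV (AAGGTGAA, off=3): no sites

Pooled cuts: [2, 10, 13, 15, 30, 38, 52, 55, 61, 64]

Fragments:
  2→10: 8 bp
  10→13: 3 bp
  13→15: 2 bp
  15→30: 15 bp
  30→38: 8 bp
  38→52: 14 bp
  52→55: 3 bp
  55→61: 6 bp
  61→64: 3 bp
  64→2 (wrap): 67-64+2 = 5 bp

[2,3,3,3,5,6,8,8,14,15]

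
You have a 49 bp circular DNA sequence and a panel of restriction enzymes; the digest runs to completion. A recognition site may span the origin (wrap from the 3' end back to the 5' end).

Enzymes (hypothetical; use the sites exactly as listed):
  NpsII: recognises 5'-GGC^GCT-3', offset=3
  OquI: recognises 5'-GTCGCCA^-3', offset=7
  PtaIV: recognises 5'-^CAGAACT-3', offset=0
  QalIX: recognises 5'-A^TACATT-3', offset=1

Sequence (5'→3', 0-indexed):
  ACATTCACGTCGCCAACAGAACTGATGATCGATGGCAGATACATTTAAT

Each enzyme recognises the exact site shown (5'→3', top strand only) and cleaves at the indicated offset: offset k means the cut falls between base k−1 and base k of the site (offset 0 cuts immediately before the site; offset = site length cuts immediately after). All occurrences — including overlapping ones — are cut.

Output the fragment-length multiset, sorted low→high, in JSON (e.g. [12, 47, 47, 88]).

Scan for sites:
  NpsII (GGCGCT, off=3): no sites
  OquI GTCGCCA/7: at [8] ⇒ [15]
  PtaIV CAGAACT/0: at [16] ⇒ [16]
  QalIX ATACATT/1: at [38, 47] ⇒ [39, 48]

Pooled cuts: [15, 16, 39, 48]

Fragment lengths:
  15→16: 1 bp
  16→39: 23 bp
  39→48: 9 bp
  48→15 (wrap): 49-48+15 = 16 bp

[1,9,16,23]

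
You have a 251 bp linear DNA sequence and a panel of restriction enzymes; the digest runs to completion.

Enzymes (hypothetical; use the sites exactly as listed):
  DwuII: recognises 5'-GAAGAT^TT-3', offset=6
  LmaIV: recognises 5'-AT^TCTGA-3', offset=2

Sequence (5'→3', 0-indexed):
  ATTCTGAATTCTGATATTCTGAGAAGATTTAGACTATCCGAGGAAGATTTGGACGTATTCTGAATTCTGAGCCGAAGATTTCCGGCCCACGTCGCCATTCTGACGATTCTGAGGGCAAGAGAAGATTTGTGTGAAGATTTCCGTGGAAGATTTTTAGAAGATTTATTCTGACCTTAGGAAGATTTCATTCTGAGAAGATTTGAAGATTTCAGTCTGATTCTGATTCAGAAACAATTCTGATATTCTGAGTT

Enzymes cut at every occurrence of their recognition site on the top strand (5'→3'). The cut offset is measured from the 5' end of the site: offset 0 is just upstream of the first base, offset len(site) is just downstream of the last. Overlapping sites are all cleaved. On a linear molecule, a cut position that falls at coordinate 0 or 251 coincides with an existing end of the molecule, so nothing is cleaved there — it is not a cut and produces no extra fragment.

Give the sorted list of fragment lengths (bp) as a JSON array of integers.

Per-enzyme occurrences:
  DwuII GAAGATTT/6: at [22, 42, 73, 120, 132, 145, 156, 177, 193, 201] ⇒ [28, 48, 79, 126, 138, 151, 162, 183, 199, 207]
  LmaIV ATTCTGA/2: at [0, 7, 15, 56, 63, 96, 105, 164, 186, 216, 233, 241] ⇒ [2, 9, 17, 58, 65, 98, 107, 166, 188, 218, 235, 243]

Pooled cuts: [2, 9, 17, 28, 48, 58, 65, 79, 98, 107, 126, 138, 151, 162, 166, 183, 188, 199, 207, 218, 235, 243]

Fragments:
  [0,2): 2 bp
  [2,9): 7 bp
  [9,17): 8 bp
  [17,28): 11 bp
  [28,48): 20 bp
  [48,58): 10 bp
  [58,65): 7 bp
  [65,79): 14 bp
  [79,98): 19 bp
  [98,107): 9 bp
  [107,126): 19 bp
  [126,138): 12 bp
  [138,151): 13 bp
  [151,162): 11 bp
  [162,166): 4 bp
  [166,183): 17 bp
  [183,188): 5 bp
  [188,199): 11 bp
  [199,207): 8 bp
  [207,218): 11 bp
  [218,235): 17 bp
  [235,243): 8 bp
  [243,251): 8 bp

[2,4,5,7,7,8,8,8,8,9,10,11,11,11,11,12,13,14,17,17,19,19,20]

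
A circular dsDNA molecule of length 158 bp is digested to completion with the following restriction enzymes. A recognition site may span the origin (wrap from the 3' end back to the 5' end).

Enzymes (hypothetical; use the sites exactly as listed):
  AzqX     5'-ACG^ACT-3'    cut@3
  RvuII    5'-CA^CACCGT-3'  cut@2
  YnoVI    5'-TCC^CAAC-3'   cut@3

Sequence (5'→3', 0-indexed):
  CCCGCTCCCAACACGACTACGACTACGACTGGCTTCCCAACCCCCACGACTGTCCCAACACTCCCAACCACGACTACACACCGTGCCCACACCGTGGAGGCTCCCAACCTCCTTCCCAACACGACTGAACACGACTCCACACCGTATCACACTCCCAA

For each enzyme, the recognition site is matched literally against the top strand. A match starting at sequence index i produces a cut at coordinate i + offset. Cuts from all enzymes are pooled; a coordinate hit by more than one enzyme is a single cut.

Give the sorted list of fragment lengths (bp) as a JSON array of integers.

[6,6,6,6,7,7,7,8,9,10,10,11,11,11,12,15,16]

Site scan:
  AzqX ACGACT/3: at [12, 18, 24, 45, 69, 120, 130] ⇒ [15, 21, 27, 48, 72, 123, 133]
  RvuII CACACCGT/2: at [76, 87, 137] ⇒ [78, 89, 139]
  YnoVI TCCCAAC/3: at [5, 34, 52, 61, 101, 113, 152] ⇒ [8, 37, 55, 64, 104, 116, 155]

All cut coordinates (distinct, sorted): [8, 15, 21, 27, 37, 48, 55, 64, 72, 78, 89, 104, 116, 123, 133, 139, 155]

Fragments:
  8→15: 7 bp
  15→21: 6 bp
  21→27: 6 bp
  27→37: 10 bp
  37→48: 11 bp
  48→55: 7 bp
  55→64: 9 bp
  64→72: 8 bp
  72→78: 6 bp
  78→89: 11 bp
  89→104: 15 bp
  104→116: 12 bp
  116→123: 7 bp
  123→133: 10 bp
  133→139: 6 bp
  139→155: 16 bp
  155→8 (wrap): 158-155+8 = 11 bp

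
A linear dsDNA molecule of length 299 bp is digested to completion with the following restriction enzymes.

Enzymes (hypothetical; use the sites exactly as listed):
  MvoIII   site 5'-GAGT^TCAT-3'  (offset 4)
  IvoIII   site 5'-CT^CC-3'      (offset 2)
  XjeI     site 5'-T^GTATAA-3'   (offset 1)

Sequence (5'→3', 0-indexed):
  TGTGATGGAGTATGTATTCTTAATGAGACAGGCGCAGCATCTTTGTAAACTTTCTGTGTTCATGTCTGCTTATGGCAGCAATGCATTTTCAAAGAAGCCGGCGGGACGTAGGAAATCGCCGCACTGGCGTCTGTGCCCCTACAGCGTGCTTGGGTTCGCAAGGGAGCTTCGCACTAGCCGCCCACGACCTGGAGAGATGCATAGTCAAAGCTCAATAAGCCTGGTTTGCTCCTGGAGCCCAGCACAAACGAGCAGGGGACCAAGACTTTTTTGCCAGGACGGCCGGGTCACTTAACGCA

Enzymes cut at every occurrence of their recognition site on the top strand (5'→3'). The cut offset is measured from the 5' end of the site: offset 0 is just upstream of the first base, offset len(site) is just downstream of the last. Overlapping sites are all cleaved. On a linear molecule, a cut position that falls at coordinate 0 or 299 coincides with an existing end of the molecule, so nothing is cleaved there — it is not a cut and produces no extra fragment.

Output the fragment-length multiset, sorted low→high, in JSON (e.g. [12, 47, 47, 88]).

[69,230]

Per-enzyme occurrences:
  MvoIII (GAGTTCAT, off=4): no sites
  IvoIII (CTCC, off=2): starts [228] → cuts [230]
  XjeI (TGTATAA, off=1): no sites

Pooled cuts: [230]

Fragment lengths:
  [0,230): 230 bp
  [230,299): 69 bp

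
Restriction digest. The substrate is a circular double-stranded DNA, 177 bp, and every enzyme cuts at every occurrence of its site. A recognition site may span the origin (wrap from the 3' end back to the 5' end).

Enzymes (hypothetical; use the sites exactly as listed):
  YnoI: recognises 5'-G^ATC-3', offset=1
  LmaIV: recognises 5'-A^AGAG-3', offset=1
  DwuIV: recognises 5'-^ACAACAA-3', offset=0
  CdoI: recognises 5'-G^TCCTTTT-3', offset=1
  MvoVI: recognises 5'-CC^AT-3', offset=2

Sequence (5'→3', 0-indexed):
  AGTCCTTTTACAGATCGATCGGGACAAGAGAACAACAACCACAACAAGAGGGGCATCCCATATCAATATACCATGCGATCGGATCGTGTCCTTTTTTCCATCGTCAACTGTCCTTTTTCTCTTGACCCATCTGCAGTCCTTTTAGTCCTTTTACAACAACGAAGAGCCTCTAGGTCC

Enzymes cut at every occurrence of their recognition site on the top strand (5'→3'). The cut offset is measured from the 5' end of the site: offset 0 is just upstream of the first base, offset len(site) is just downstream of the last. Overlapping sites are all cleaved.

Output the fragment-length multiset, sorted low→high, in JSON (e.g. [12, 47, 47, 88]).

[4,5,5,5,6,6,7,8,9,9,9,10,11,11,11,13,13,17,18]

Site scan:
  YnoI GATC/1: at [12, 16, 76, 81] ⇒ [13, 17, 77, 82]
  LmaIV AAGAG/1: at [25, 45, 161] ⇒ [26, 46, 162]
  DwuIV ACAACAA/0: at [31, 40, 152] ⇒ [31, 40, 152]
  CdoI GTCCTTTT/1: at [1, 87, 109, 135, 144] ⇒ [2, 88, 110, 136, 145]
  MvoVI CCAT/2: at [57, 70, 97, 126] ⇒ [59, 72, 99, 128]

All cut coordinates (distinct, sorted): [2, 13, 17, 26, 31, 40, 46, 59, 72, 77, 82, 88, 99, 110, 128, 136, 145, 152, 162]

Fragment lengths:
  2→13: 11 bp
  13→17: 4 bp
  17→26: 9 bp
  26→31: 5 bp
  31→40: 9 bp
  40→46: 6 bp
  46→59: 13 bp
  59→72: 13 bp
  72→77: 5 bp
  77→82: 5 bp
  82→88: 6 bp
  88→99: 11 bp
  99→110: 11 bp
  110→128: 18 bp
  128→136: 8 bp
  136→145: 9 bp
  145→152: 7 bp
  152→162: 10 bp
  162→2 (wrap): 177-162+2 = 17 bp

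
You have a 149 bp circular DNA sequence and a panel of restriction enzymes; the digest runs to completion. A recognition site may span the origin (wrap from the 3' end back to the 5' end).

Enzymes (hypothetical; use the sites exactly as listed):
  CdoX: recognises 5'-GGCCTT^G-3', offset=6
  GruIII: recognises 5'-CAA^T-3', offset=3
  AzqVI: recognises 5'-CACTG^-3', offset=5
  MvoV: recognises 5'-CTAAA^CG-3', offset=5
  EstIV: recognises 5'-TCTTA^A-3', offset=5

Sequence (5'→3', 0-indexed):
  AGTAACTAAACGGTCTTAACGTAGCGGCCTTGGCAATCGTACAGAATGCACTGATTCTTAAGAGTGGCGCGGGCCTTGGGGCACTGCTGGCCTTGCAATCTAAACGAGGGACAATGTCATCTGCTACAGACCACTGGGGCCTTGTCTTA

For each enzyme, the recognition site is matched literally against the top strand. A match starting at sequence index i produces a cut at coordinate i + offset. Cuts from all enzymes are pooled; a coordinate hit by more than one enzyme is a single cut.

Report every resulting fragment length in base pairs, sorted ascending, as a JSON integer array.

[4,5,6,6,7,7,8,8,9,10,10,13,17,17,22]

Per-enzyme occurrences:
  CdoX GGCCTTG/6: at [25, 71, 88, 137] ⇒ [31, 77, 94, 143]
  GruIII CAAT/3: at [33, 95, 111] ⇒ [36, 98, 114]
  AzqVI CACTG/5: at [48, 81, 131] ⇒ [53, 86, 136]
  MvoV CTAAACG/5: at [5, 99] ⇒ [10, 104]
  EstIV TCTTAA/5: at [13, 55, 144] ⇒ [0, 18, 60]

All cut coordinates (distinct, sorted): [0, 10, 18, 31, 36, 53, 60, 77, 86, 94, 98, 104, 114, 136, 143]

Fragment lengths:
  0→10: 10 bp
  10→18: 8 bp
  18→31: 13 bp
  31→36: 5 bp
  36→53: 17 bp
  53→60: 7 bp
  60→77: 17 bp
  77→86: 9 bp
  86→94: 8 bp
  94→98: 4 bp
  98→104: 6 bp
  104→114: 10 bp
  114→136: 22 bp
  136→143: 7 bp
  143→0 (wrap): 149-143+0 = 6 bp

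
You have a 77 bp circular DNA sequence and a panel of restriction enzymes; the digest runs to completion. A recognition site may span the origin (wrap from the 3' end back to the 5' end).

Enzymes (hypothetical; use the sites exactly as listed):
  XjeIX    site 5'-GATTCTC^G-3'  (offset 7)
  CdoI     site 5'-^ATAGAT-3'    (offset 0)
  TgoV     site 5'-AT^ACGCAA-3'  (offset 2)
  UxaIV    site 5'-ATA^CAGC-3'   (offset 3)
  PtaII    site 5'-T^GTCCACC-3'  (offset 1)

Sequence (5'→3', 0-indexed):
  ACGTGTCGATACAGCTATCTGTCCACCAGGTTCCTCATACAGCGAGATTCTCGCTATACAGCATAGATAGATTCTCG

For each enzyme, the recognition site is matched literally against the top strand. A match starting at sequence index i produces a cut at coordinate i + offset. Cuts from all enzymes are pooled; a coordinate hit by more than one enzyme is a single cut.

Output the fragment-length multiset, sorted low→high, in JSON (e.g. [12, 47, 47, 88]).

Site scan:
  XjeIX (GATTCTCG, off=7): starts [45, 69] → cuts [52, 76]
  CdoI (ATAGAT, off=0): starts [62, 66] → cuts [62, 66]
  TgoV (ATACGCAA, off=2): no sites
  UxaIV (ATACAGC, off=3): starts [8, 36, 55] → cuts [11, 39, 58]
  PtaII (TGTCCACC, off=1): starts [19] → cuts [20]

Pooled cuts: [11, 20, 39, 52, 58, 62, 66, 76]

Fragment lengths:
  11→20: 9 bp
  20→39: 19 bp
  39→52: 13 bp
  52→58: 6 bp
  58→62: 4 bp
  62→66: 4 bp
  66→76: 10 bp
  76→11 (wrap): 77-76+11 = 12 bp

[4,4,6,9,10,12,13,19]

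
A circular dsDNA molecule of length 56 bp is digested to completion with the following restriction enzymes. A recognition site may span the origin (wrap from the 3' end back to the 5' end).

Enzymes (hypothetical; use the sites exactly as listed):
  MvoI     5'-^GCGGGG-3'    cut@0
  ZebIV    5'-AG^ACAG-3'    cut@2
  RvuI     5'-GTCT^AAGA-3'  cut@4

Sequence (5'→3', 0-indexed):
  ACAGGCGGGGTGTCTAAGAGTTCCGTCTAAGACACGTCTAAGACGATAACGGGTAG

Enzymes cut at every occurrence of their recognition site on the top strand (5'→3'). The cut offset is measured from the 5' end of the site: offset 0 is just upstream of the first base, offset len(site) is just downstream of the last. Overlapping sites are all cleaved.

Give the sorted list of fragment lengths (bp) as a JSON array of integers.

Scan for sites:
  MvoI GCGGGG/0: at [4] ⇒ [4]
  ZebIV AGACAG/2: at [54] ⇒ [0]
  RvuI GTCTAAGA/4: at [11, 24, 35] ⇒ [15, 28, 39]

All cut coordinates (distinct, sorted): [0, 4, 15, 28, 39]

Fragment lengths:
  0→4: 4 bp
  4→15: 11 bp
  15→28: 13 bp
  28→39: 11 bp
  39→0 (wrap): 56-39+0 = 17 bp

[4,11,11,13,17]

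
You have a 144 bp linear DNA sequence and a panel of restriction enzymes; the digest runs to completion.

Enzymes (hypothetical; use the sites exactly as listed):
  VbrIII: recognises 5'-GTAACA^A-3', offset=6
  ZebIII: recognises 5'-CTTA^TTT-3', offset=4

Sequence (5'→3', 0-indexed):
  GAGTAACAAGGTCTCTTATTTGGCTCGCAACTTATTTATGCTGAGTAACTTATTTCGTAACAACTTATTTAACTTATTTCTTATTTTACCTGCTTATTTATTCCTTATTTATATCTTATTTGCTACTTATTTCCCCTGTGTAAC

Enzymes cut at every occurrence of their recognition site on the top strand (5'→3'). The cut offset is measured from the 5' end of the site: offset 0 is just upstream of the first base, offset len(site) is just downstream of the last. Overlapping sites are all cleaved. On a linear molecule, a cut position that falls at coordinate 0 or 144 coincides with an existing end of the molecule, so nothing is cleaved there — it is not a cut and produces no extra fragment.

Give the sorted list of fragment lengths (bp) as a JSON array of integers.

Per-enzyme occurrences:
  VbrIII GTAACAA/6: at [2, 56] ⇒ [8, 62]
  ZebIII CTTATTT/4: at [14, 30, 48, 63, 72, 79, 92, 103, 114, 125] ⇒ [18, 34, 52, 67, 76, 83, 96, 107, 118, 129]

Pooled cuts: [8, 18, 34, 52, 62, 67, 76, 83, 96, 107, 118, 129]

Fragments:
  [0,8): 8 bp
  [8,18): 10 bp
  [18,34): 16 bp
  [34,52): 18 bp
  [52,62): 10 bp
  [62,67): 5 bp
  [67,76): 9 bp
  [76,83): 7 bp
  [83,96): 13 bp
  [96,107): 11 bp
  [107,118): 11 bp
  [118,129): 11 bp
  [129,144): 15 bp

[5,7,8,9,10,10,11,11,11,13,15,16,18]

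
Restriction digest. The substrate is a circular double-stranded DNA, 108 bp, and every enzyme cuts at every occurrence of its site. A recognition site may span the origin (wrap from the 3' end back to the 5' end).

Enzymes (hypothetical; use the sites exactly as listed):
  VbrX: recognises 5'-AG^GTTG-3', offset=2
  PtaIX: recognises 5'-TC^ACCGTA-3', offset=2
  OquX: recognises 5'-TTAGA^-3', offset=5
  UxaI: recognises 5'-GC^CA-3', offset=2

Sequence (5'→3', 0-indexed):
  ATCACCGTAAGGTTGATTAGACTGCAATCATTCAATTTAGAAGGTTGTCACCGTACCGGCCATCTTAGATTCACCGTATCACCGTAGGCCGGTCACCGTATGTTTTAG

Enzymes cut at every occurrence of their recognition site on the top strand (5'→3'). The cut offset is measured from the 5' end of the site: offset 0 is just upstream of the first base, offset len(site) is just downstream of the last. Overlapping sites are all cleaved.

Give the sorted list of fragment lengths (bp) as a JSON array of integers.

Scan for sites:
  VbrX AGGTTG/2: at [9, 41] ⇒ [11, 43]
  PtaIX TCACCGTA/2: at [1, 47, 70, 78, 92] ⇒ [3, 49, 72, 80, 94]
  OquX TTAGA/5: at [16, 36, 64, 104] ⇒ [1, 21, 41, 69]
  UxaI GCCA/2: at [58] ⇒ [60]

Pooled cuts: [1, 3, 11, 21, 41, 43, 49, 60, 69, 72, 80, 94]

Fragments:
  1→3: 2 bp
  3→11: 8 bp
  11→21: 10 bp
  21→41: 20 bp
  41→43: 2 bp
  43→49: 6 bp
  49→60: 11 bp
  60→69: 9 bp
  69→72: 3 bp
  72→80: 8 bp
  80→94: 14 bp
  94→1 (wrap): 108-94+1 = 15 bp

[2,2,3,6,8,8,9,10,11,14,15,20]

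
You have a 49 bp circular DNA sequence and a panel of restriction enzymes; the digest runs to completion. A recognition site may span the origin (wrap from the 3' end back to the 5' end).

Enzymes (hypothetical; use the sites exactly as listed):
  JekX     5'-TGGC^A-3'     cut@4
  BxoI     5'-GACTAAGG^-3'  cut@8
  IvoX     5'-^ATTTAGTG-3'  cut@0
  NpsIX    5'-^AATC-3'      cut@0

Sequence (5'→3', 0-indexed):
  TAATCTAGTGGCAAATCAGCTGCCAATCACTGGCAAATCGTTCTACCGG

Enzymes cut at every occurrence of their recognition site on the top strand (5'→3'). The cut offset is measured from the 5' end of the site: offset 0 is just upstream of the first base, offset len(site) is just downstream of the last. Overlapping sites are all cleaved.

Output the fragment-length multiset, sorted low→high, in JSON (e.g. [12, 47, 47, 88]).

Site scan:
  JekX TGGCA/4: at [8, 30] ⇒ [12, 34]
  BxoI (GACTAAGG, off=8): no sites
  IvoX (ATTTAGTG, off=0): no sites
  NpsIX AATC/0: at [1, 13, 24, 35] ⇒ [1, 13, 24, 35]

All cut coordinates (distinct, sorted): [1, 12, 13, 24, 34, 35]

Fragment lengths:
  1→12: 11 bp
  12→13: 1 bp
  13→24: 11 bp
  24→34: 10 bp
  34→35: 1 bp
  35→1 (wrap): 49-35+1 = 15 bp

[1,1,10,11,11,15]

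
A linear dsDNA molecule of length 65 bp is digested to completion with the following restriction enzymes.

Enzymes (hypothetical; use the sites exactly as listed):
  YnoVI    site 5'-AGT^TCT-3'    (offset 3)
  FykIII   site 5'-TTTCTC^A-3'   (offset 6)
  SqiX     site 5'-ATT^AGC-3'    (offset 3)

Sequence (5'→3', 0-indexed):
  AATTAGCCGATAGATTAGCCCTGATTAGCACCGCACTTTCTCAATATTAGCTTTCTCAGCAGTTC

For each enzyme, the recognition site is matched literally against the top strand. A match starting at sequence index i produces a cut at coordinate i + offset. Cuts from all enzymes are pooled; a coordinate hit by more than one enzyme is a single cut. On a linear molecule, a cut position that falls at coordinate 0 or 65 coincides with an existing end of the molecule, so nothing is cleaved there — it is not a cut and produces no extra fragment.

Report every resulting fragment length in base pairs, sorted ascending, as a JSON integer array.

Scan for sites:
  YnoVI (AGTTCT, off=3): no sites
  FykIII (TTTCTCA, off=6): starts [36, 51] → cuts [42, 57]
  SqiX (ATTAGC, off=3): starts [1, 13, 23, 45] → cuts [4, 16, 26, 48]

Pooled cuts: [4, 16, 26, 42, 48, 57]

Fragment lengths:
  [0,4): 4 bp
  [4,16): 12 bp
  [16,26): 10 bp
  [26,42): 16 bp
  [42,48): 6 bp
  [48,57): 9 bp
  [57,65): 8 bp

[4,6,8,9,10,12,16]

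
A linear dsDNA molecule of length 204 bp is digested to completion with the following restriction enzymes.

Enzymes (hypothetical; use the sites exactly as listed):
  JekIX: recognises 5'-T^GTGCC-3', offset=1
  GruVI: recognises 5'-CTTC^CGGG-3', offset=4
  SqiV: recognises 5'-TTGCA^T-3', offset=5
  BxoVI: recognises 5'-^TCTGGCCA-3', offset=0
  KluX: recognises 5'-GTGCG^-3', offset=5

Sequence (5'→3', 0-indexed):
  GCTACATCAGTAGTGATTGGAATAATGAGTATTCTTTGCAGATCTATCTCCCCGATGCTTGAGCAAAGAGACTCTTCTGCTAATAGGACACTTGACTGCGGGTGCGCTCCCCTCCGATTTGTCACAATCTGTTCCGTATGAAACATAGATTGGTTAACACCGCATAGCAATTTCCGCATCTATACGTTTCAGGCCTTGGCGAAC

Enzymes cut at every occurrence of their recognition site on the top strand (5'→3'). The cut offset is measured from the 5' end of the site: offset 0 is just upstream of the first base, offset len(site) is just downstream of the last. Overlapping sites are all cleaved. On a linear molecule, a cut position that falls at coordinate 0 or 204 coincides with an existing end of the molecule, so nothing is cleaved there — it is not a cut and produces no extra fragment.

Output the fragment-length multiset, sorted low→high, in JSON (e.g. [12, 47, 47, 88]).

Scan for sites:
  JekIX (TGTGCC, off=1): no sites
  GruVI (CTTCCGGG, off=4): no sites
  SqiV (TTGCAT, off=5): no sites
  BxoVI (TCTGGCCA, off=0): no sites
  KluX (GTGCG, off=5): starts [101] → cuts [106]

Pooled cuts: [106]

Fragment lengths:
  [0,106): 106 bp
  [106,204): 98 bp

[98,106]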